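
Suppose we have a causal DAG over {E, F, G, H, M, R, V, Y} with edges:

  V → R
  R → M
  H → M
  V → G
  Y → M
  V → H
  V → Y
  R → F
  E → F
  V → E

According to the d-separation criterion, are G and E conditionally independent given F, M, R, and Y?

4 paths connect G and E; each must be blocked for d-separation to hold:
  1. G ← V → R → F ← E — V:fork[open]; R:chain[blocks]; F:collider[open] ⇒ blocked
  2. G ← V → E — V:fork[open] ⇒ active
  3. G ← V → H → M ← R → F ← E — V:fork[open]; H:chain[open]; M:collider[open]; R:fork[blocks]; F:collider[open] ⇒ blocked
  4. G ← V → Y → M ← R → F ← E — V:fork[open]; Y:chain[blocks]; M:collider[open]; R:fork[blocks]; F:collider[open] ⇒ blocked
At least one path is unblocked, so d-separation fails.

No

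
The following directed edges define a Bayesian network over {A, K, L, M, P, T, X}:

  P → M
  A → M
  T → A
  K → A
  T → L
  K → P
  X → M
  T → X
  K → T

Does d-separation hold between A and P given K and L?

Yes

6 paths connect A and P; each must be blocked for d-separation to hold:
Path 1: A → M ← P
  M is a collider here and neither M nor any of its descendants is conditioned on, so the collider stays closed — the path is blocked at M.
Path 2: A → M ← X ← T ← K → P
  M is a collider here and neither M nor any of its descendants is conditioned on, so the collider stays closed — the path is blocked at M.
Path 3: A ← K → P
  K is a fork here and K is conditioned on, so the path is blocked at K.
Path 4: A ← K → T → X → M ← P
  K is a fork here and K is conditioned on, so the path is blocked at K.
Path 5: A ← T → X → M ← P
  M is a collider here and neither M nor any of its descendants is conditioned on, so the collider stays closed — the path is blocked at M.
Path 6: A ← T ← K → P
  K is a fork here and K is conditioned on, so the path is blocked at K.
Since every path is blocked, d-separation holds.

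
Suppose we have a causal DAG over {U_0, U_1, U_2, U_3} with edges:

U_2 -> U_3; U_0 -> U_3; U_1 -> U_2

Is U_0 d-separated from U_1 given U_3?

No — U_0 and U_1 are not d-separated given {U_3}.

Only one path connects U_0 and U_1:
Path 1: U_0 → U_3 ← U_2 ← U_1
  U_3 is a collider and U_3 is conditioned on, which opens it; U_2 is a chain and U_2 is not conditioned on — no node blocks this path, so it is active.
Because an active path exists, U_0 and U_1 are not d-separated.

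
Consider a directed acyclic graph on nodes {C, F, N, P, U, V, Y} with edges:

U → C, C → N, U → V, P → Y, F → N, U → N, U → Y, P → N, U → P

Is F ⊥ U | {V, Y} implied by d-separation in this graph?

There are 4 undirected paths between F and U; checking each against the conditioning set {V, Y}:
Path 1: F → N ← P → Y ← U
  N is a collider here and neither N nor any of its descendants is conditioned on, so the collider stays closed — the path is blocked at N.
Path 2: F → N ← P ← U
  N is a collider here and neither N nor any of its descendants is conditioned on, so the collider stays closed — the path is blocked at N.
Path 3: F → N ← C ← U
  N is a collider here and neither N nor any of its descendants is conditioned on, so the collider stays closed — the path is blocked at N.
Path 4: F → N ← U
  N is a collider here and neither N nor any of its descendants is conditioned on, so the collider stays closed — the path is blocked at N.
All paths are blocked; F ⊥ U | {V, Y} holds.

Yes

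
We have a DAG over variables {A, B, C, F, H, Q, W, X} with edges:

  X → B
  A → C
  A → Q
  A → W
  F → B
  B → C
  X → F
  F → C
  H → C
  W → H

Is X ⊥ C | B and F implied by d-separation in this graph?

Enumerating the 4 paths from X to C and testing each for blocking by {B, F}:
Path 1: X → F → C
  F is a chain here and F is conditioned on, so the path is blocked at F.
Path 2: X → F → B → C
  F is a chain here and F is conditioned on, so the path is blocked at F.
Path 3: X → B ← F → C
  F is a fork here and F is conditioned on, so the path is blocked at F.
Path 4: X → B → C
  B is a chain here and B is conditioned on, so the path is blocked at B.
All paths are blocked; X ⊥ C | {B, F} holds.

Yes — X and C are d-separated given {B, F}.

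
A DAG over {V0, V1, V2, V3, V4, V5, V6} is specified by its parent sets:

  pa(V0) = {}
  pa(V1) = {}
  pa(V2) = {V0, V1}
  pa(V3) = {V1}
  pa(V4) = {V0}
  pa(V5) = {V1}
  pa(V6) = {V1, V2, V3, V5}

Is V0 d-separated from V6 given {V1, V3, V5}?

No — V0 and V6 are not d-separated given {V1, V3, V5}.

There are 4 undirected paths between V0 and V6; checking each against the conditioning set {V1, V3, V5}:
  1. V0 → V2 ← V1 → V6 — V2:collider[blocks]; V1:fork[blocks] ⇒ blocked
  2. V0 → V2 ← V1 → V3 → V6 — V2:collider[blocks]; V1:fork[blocks]; V3:chain[blocks] ⇒ blocked
  3. V0 → V2 ← V1 → V5 → V6 — V2:collider[blocks]; V1:fork[blocks]; V5:chain[blocks] ⇒ blocked
  4. V0 → V2 → V6 — V2:chain[open] ⇒ active
At least one path is unblocked, so d-separation fails.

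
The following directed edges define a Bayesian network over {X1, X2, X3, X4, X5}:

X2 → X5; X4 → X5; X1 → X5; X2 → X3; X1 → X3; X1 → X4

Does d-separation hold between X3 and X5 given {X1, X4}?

No — X3 and X5 are not d-separated given {X1, X4}.

3 paths connect X3 and X5; each must be blocked for d-separation to hold:
Path 1: X3 ← X2 → X5
  X2 is a fork and X2 is not conditioned on — no node blocks this path, so it is active.
Path 2: X3 ← X1 → X4 → X5
  X1 is a fork here and X1 is conditioned on, so the path is blocked at X1.
Path 3: X3 ← X1 → X5
  X1 is a fork here and X1 is conditioned on, so the path is blocked at X1.
Since the path X3 ← X2 → X5 is active, X3 and X5 are not d-separated given {X1, X4}.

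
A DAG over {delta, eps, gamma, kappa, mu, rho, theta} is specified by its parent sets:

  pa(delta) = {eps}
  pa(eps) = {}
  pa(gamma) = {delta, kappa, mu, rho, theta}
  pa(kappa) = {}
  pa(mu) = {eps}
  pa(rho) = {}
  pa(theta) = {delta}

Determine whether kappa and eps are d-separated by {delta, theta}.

Yes

We examine all 3 paths between kappa and eps:
  1. kappa → gamma ← delta ← eps — gamma:collider[blocks]; delta:chain[blocks] ⇒ blocked
  2. kappa → gamma ← theta ← delta ← eps — gamma:collider[blocks]; theta:chain[blocks]; delta:chain[blocks] ⇒ blocked
  3. kappa → gamma ← mu ← eps — gamma:collider[blocks]; mu:chain[open] ⇒ blocked
All paths are blocked; kappa ⊥ eps | {delta, theta} holds.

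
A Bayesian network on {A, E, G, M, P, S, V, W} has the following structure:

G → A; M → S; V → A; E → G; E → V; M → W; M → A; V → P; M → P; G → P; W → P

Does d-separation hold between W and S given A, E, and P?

6 paths connect W and S; each must be blocked for d-separation to hold:
Path 1: W → P ← G ← E → V → A ← M → S
  E is a fork here and E is conditioned on, so the path is blocked at E.
Path 2: W → P ← G → A ← M → S
  P is a collider and P is conditioned on, which opens it; G is a fork and G is not conditioned on; A is a collider and A is conditioned on, which opens it; M is a fork and M is not conditioned on — no node blocks this path, so it is active.
Path 3: W → P ← V ← E → G → A ← M → S
  E is a fork here and E is conditioned on, so the path is blocked at E.
Path 4: W → P ← V → A ← M → S
  P is a collider and P is conditioned on, which opens it; V is a fork and V is not conditioned on; A is a collider and A is conditioned on, which opens it; M is a fork and M is not conditioned on — no node blocks this path, so it is active.
Path 5: W → P ← M → S
  P is a collider and P is conditioned on, which opens it; M is a fork and M is not conditioned on — no node blocks this path, so it is active.
Path 6: W ← M → S
  M is a fork and M is not conditioned on — no node blocks this path, so it is active.
Because an active path exists, W and S are not d-separated.

No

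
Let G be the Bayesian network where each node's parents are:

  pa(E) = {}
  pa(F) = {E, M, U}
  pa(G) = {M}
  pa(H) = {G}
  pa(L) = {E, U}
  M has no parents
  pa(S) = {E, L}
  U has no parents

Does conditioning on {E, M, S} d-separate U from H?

Yes

There are 3 undirected paths between U and H; checking each against the conditioning set {E, M, S}:
Path 1: U → L ← E → F ← M → G → H
  E is a fork here and E is conditioned on, so the path is blocked at E.
Path 2: U → L → S ← E → F ← M → G → H
  E is a fork here and E is conditioned on, so the path is blocked at E.
Path 3: U → F ← M → G → H
  F is a collider here and neither F nor any of its descendants is conditioned on, so the collider stays closed — the path is blocked at F.
All paths are blocked; U ⊥ H | {E, M, S} holds.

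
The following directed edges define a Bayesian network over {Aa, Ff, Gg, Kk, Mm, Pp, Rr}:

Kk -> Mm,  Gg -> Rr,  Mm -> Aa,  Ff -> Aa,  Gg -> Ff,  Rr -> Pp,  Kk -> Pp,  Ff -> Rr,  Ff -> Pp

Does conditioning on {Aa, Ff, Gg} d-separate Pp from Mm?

We examine all 4 paths between Pp and Mm:
  1. Pp ← Kk → Mm — Kk:fork[open] ⇒ active
  2. Pp ← Rr ← Gg → Ff → Aa ← Mm — Rr:chain[open]; Gg:fork[blocks]; Ff:chain[blocks]; Aa:collider[open] ⇒ blocked
  3. Pp ← Rr ← Ff → Aa ← Mm — Rr:chain[open]; Ff:fork[blocks]; Aa:collider[open] ⇒ blocked
  4. Pp ← Ff → Aa ← Mm — Ff:fork[blocks]; Aa:collider[open] ⇒ blocked
Because an active path exists, Pp and Mm are not d-separated.

No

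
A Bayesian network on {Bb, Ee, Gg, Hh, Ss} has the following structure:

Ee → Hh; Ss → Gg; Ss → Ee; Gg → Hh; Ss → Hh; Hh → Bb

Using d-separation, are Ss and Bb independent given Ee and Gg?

No — Ss and Bb are not d-separated given {Ee, Gg}.

Enumerating the 3 paths from Ss to Bb and testing each for blocking by {Ee, Gg}:
Path 1: Ss → Hh → Bb
  Hh is a chain and Hh is not conditioned on — no node blocks this path, so it is active.
Path 2: Ss → Ee → Hh → Bb
  Ee is a chain here and Ee is conditioned on, so the path is blocked at Ee.
Path 3: Ss → Gg → Hh → Bb
  Gg is a chain here and Gg is conditioned on, so the path is blocked at Gg.
At least one path is unblocked, so d-separation fails.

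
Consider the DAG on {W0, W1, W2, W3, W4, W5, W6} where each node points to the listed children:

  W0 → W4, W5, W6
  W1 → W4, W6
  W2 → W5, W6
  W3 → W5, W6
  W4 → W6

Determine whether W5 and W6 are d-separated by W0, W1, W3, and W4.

No

5 paths connect W5 and W6; each must be blocked for d-separation to hold:
Path 1: W5 ← W2 → W6
  W2 is a fork and W2 is not conditioned on — no node blocks this path, so it is active.
Path 2: W5 ← W0 → W4 ← W1 → W6
  W0 is a fork here and W0 is conditioned on, so the path is blocked at W0.
Path 3: W5 ← W0 → W4 → W6
  W0 is a fork here and W0 is conditioned on, so the path is blocked at W0.
Path 4: W5 ← W0 → W6
  W0 is a fork here and W0 is conditioned on, so the path is blocked at W0.
Path 5: W5 ← W3 → W6
  W3 is a fork here and W3 is conditioned on, so the path is blocked at W3.
At least one path is unblocked, so d-separation fails.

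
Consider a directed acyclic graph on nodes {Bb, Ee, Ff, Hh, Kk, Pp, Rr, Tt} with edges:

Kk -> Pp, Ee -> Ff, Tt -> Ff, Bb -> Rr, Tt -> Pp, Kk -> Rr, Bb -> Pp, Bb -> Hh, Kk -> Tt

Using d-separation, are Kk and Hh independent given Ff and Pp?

There are 3 undirected paths between Kk and Hh; checking each against the conditioning set {Ff, Pp}:
Path 1: Kk → Rr ← Bb → Hh
  Rr is a collider here and neither Rr nor any of its descendants is conditioned on, so the collider stays closed — the path is blocked at Rr.
Path 2: Kk → Pp ← Bb → Hh
  Pp is a collider and Pp is conditioned on, which opens it; Bb is a fork and Bb is not conditioned on — no node blocks this path, so it is active.
Path 3: Kk → Tt → Pp ← Bb → Hh
  Tt is a chain and Tt is not conditioned on; Pp is a collider and Pp is conditioned on, which opens it; Bb is a fork and Bb is not conditioned on — no node blocks this path, so it is active.
Because an active path exists, Kk and Hh are not d-separated.

No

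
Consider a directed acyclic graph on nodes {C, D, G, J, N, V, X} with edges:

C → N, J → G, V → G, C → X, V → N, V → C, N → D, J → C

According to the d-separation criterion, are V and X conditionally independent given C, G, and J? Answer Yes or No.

There are 3 undirected paths between V and X; checking each against the conditioning set {C, G, J}:
  1. V → C → X — C:chain[blocks] ⇒ blocked
  2. V → G ← J → C → X — G:collider[open]; J:fork[blocks]; C:chain[blocks] ⇒ blocked
  3. V → N ← C → X — N:collider[blocks]; C:fork[blocks] ⇒ blocked
All paths are blocked; V ⊥ X | {C, G, J} holds.

Yes — V and X are d-separated given {C, G, J}.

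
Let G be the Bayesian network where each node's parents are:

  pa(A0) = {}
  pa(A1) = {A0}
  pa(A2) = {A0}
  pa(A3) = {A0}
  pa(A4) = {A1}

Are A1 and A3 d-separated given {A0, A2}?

Yes

Only one path connects A1 and A3:
Path 1: A1 ← A0 → A3
  A0 is a fork here and A0 is conditioned on, so the path is blocked at A0.
All paths are blocked; A1 ⊥ A3 | {A0, A2} holds.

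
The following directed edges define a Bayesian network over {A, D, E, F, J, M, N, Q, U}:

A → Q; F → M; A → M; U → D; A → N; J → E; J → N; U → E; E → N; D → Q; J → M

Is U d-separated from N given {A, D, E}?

No

Enumerating the 6 paths from U to N and testing each for blocking by {A, D, E}:
Path 1: U → E → N
  E is a chain here and E is conditioned on, so the path is blocked at E.
Path 2: U → E ← J → M ← A → N
  M is a collider here and neither M nor any of its descendants is conditioned on, so the collider stays closed — the path is blocked at M.
Path 3: U → E ← J → N
  E is a collider and E is conditioned on, which opens it; J is a fork and J is not conditioned on — no node blocks this path, so it is active.
Path 4: U → D → Q ← A → M ← J → N
  D is a chain here and D is conditioned on, so the path is blocked at D.
Path 5: U → D → Q ← A → M ← J → E → N
  D is a chain here and D is conditioned on, so the path is blocked at D.
Path 6: U → D → Q ← A → N
  D is a chain here and D is conditioned on, so the path is blocked at D.
Because an active path exists, U and N are not d-separated.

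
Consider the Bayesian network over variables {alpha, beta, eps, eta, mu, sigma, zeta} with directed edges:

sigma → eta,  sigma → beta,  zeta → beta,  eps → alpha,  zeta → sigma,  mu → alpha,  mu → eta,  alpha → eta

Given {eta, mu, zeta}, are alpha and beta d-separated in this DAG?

No

4 paths connect alpha and beta; each must be blocked for d-separation to hold:
Path 1: alpha → eta ← sigma ← zeta → beta
  zeta is a fork here and zeta is conditioned on, so the path is blocked at zeta.
Path 2: alpha → eta ← sigma → beta
  eta is a collider and eta is conditioned on, which opens it; sigma is a fork and sigma is not conditioned on — no node blocks this path, so it is active.
Path 3: alpha ← mu → eta ← sigma ← zeta → beta
  mu is a fork here and mu is conditioned on, so the path is blocked at mu.
Path 4: alpha ← mu → eta ← sigma → beta
  mu is a fork here and mu is conditioned on, so the path is blocked at mu.
At least one path is unblocked, so d-separation fails.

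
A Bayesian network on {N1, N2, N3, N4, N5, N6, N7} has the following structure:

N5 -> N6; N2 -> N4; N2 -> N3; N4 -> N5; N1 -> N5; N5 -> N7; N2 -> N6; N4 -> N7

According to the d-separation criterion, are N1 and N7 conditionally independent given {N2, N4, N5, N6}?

We examine all 3 paths between N1 and N7:
  1. N1 → N5 → N6 ← N2 → N4 → N7 — N5:chain[blocks]; N6:collider[open]; N2:fork[blocks]; N4:chain[blocks] ⇒ blocked
  2. N1 → N5 → N7 — N5:chain[blocks] ⇒ blocked
  3. N1 → N5 ← N4 → N7 — N5:collider[open]; N4:fork[blocks] ⇒ blocked
Since every path is blocked, d-separation holds.

Yes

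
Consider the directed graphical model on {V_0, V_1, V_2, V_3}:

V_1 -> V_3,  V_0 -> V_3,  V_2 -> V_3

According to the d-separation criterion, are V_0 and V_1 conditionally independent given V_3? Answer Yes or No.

There is one path between V_0 and V_1:
Path 1: V_0 → V_3 ← V_1
  V_3 is a collider and V_3 is conditioned on, which opens it — no node blocks this path, so it is active.
At least one path is unblocked, so d-separation fails.

No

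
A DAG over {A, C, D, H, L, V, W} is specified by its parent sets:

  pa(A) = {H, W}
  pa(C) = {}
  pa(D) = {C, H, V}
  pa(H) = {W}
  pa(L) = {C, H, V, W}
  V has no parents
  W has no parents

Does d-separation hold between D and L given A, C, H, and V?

Yes

5 paths connect D and L; each must be blocked for d-separation to hold:
Path 1: D ← C → L
  C is a fork here and C is conditioned on, so the path is blocked at C.
Path 2: D ← V → L
  V is a fork here and V is conditioned on, so the path is blocked at V.
Path 3: D ← H → A ← W → L
  H is a fork here and H is conditioned on, so the path is blocked at H.
Path 4: D ← H → L
  H is a fork here and H is conditioned on, so the path is blocked at H.
Path 5: D ← H ← W → L
  H is a chain here and H is conditioned on, so the path is blocked at H.
Every path is blocked, so D and L are d-separated given {A, C, H, V}.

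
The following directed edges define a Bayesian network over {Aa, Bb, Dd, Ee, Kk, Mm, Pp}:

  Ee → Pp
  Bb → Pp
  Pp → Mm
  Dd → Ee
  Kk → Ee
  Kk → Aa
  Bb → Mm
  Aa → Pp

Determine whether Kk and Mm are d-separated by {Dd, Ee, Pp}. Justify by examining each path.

We examine all 4 paths between Kk and Mm:
Path 1: Kk → Ee → Pp → Mm
  Ee is a chain here and Ee is conditioned on, so the path is blocked at Ee.
Path 2: Kk → Ee → Pp ← Bb → Mm
  Ee is a chain here and Ee is conditioned on, so the path is blocked at Ee.
Path 3: Kk → Aa → Pp → Mm
  Pp is a chain here and Pp is conditioned on, so the path is blocked at Pp.
Path 4: Kk → Aa → Pp ← Bb → Mm
  Aa is a chain and Aa is not conditioned on; Pp is a collider and Pp is conditioned on, which opens it; Bb is a fork and Bb is not conditioned on — no node blocks this path, so it is active.
Because an active path exists, Kk and Mm are not d-separated.

No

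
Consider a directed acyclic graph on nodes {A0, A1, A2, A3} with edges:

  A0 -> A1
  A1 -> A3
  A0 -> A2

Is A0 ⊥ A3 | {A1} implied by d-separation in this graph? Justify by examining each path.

Yes

The only undirected path from A0 to A3 is:
Path 1: A0 → A1 → A3
  A1 is a chain here and A1 is conditioned on, so the path is blocked at A1.
All paths are blocked; A0 ⊥ A3 | {A1} holds.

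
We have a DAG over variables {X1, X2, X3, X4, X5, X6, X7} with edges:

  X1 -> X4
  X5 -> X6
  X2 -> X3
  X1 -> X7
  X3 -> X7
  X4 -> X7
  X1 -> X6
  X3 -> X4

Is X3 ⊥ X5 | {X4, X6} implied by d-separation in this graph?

No

Enumerating the 4 paths from X3 to X5 and testing each for blocking by {X4, X6}:
Path 1: X3 → X4 ← X1 → X6 ← X5
  X4 is a collider and X4 is conditioned on, which opens it; X1 is a fork and X1 is not conditioned on; X6 is a collider and X6 is conditioned on, which opens it — no node blocks this path, so it is active.
Path 2: X3 → X4 → X7 ← X1 → X6 ← X5
  X4 is a chain here and X4 is conditioned on, so the path is blocked at X4.
Path 3: X3 → X7 ← X4 ← X1 → X6 ← X5
  X7 is a collider here and neither X7 nor any of its descendants is conditioned on, so the collider stays closed — the path is blocked at X7.
Path 4: X3 → X7 ← X1 → X6 ← X5
  X7 is a collider here and neither X7 nor any of its descendants is conditioned on, so the collider stays closed — the path is blocked at X7.
At least one path is unblocked, so d-separation fails.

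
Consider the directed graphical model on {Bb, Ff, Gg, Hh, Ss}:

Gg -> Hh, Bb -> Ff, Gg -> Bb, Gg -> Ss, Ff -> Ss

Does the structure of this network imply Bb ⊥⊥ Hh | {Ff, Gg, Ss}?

Yes

We examine all 2 paths between Bb and Hh:
Path 1: Bb ← Gg → Hh
  Gg is a fork here and Gg is conditioned on, so the path is blocked at Gg.
Path 2: Bb → Ff → Ss ← Gg → Hh
  Ff is a chain here and Ff is conditioned on, so the path is blocked at Ff.
Since every path is blocked, d-separation holds.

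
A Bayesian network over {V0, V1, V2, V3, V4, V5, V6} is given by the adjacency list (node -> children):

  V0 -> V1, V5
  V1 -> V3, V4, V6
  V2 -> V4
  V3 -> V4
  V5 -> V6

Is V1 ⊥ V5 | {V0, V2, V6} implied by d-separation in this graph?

Enumerating the 2 paths from V1 to V5 and testing each for blocking by {V0, V2, V6}:
Path 1: V1 ← V0 → V5
  V0 is a fork here and V0 is conditioned on, so the path is blocked at V0.
Path 2: V1 → V6 ← V5
  V6 is a collider and V6 is conditioned on, which opens it — no node blocks this path, so it is active.
At least one path is unblocked, so d-separation fails.

No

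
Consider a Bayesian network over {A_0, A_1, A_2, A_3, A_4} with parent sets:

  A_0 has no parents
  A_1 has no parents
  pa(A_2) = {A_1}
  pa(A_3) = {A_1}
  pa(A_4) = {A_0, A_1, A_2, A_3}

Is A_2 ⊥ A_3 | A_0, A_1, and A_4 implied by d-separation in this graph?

We examine all 4 paths between A_2 and A_3:
Path 1: A_2 ← A_1 → A_3
  A_1 is a fork here and A_1 is conditioned on, so the path is blocked at A_1.
Path 2: A_2 ← A_1 → A_4 ← A_3
  A_1 is a fork here and A_1 is conditioned on, so the path is blocked at A_1.
Path 3: A_2 → A_4 ← A_1 → A_3
  A_1 is a fork here and A_1 is conditioned on, so the path is blocked at A_1.
Path 4: A_2 → A_4 ← A_3
  A_4 is a collider and A_4 is conditioned on, which opens it — no node blocks this path, so it is active.
Since the path A_2 → A_4 ← A_3 is active, A_2 and A_3 are not d-separated given {A_0, A_1, A_4}.

No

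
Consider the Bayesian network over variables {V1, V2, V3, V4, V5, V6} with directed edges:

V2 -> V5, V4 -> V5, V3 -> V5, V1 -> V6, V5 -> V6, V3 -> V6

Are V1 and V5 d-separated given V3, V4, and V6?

No

Enumerating the 2 paths from V1 to V5 and testing each for blocking by {V3, V4, V6}:
Path 1: V1 → V6 ← V5
  V6 is a collider and V6 is conditioned on, which opens it — no node blocks this path, so it is active.
Path 2: V1 → V6 ← V3 → V5
  V3 is a fork here and V3 is conditioned on, so the path is blocked at V3.
Because an active path exists, V1 and V5 are not d-separated.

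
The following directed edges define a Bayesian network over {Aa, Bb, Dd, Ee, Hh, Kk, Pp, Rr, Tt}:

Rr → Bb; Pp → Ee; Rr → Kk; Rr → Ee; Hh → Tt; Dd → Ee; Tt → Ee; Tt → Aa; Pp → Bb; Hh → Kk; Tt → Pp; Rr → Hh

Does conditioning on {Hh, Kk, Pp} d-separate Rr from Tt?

There are 6 undirected paths between Rr and Tt; checking each against the conditioning set {Hh, Kk, Pp}:
Path 1: Rr → Hh → Tt
  Hh is a chain here and Hh is conditioned on, so the path is blocked at Hh.
Path 2: Rr → Ee ← Tt
  Ee is a collider here and neither Ee nor any of its descendants is conditioned on, so the collider stays closed — the path is blocked at Ee.
Path 3: Rr → Ee ← Pp ← Tt
  Ee is a collider here and neither Ee nor any of its descendants is conditioned on, so the collider stays closed — the path is blocked at Ee.
Path 4: Rr → Bb ← Pp ← Tt
  Bb is a collider here and neither Bb nor any of its descendants is conditioned on, so the collider stays closed — the path is blocked at Bb.
Path 5: Rr → Bb ← Pp → Ee ← Tt
  Bb is a collider here and neither Bb nor any of its descendants is conditioned on, so the collider stays closed — the path is blocked at Bb.
Path 6: Rr → Kk ← Hh → Tt
  Hh is a fork here and Hh is conditioned on, so the path is blocked at Hh.
All paths are blocked; Rr ⊥ Tt | {Hh, Kk, Pp} holds.

Yes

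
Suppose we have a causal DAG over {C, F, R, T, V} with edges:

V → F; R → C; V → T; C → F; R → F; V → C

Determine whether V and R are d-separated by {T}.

We examine all 4 paths between V and R:
Path 1: V → F ← R
  F is a collider here and neither F nor any of its descendants is conditioned on, so the collider stays closed — the path is blocked at F.
Path 2: V → F ← C ← R
  F is a collider here and neither F nor any of its descendants is conditioned on, so the collider stays closed — the path is blocked at F.
Path 3: V → C ← R
  C is a collider here and neither C nor any of its descendants is conditioned on, so the collider stays closed — the path is blocked at C.
Path 4: V → C → F ← R
  F is a collider here and neither F nor any of its descendants is conditioned on, so the collider stays closed — the path is blocked at F.
Since every path is blocked, d-separation holds.

Yes — V and R are d-separated given {T}.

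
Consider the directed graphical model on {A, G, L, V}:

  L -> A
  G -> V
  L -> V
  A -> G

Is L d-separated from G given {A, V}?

There are 2 undirected paths between L and G; checking each against the conditioning set {A, V}:
Path 1: L → A → G
  A is a chain here and A is conditioned on, so the path is blocked at A.
Path 2: L → V ← G
  V is a collider and V is conditioned on, which opens it — no node blocks this path, so it is active.
At least one path is unblocked, so d-separation fails.

No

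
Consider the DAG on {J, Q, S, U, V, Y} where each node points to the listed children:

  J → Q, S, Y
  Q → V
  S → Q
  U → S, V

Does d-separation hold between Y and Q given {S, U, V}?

No — Y and Q are not d-separated given {S, U, V}.

3 paths connect Y and Q; each must be blocked for d-separation to hold:
Path 1: Y ← J → S ← U → V ← Q
  U is a fork here and U is conditioned on, so the path is blocked at U.
Path 2: Y ← J → S → Q
  S is a chain here and S is conditioned on, so the path is blocked at S.
Path 3: Y ← J → Q
  J is a fork and J is not conditioned on — no node blocks this path, so it is active.
Since the path Y ← J → Q is active, Y and Q are not d-separated given {S, U, V}.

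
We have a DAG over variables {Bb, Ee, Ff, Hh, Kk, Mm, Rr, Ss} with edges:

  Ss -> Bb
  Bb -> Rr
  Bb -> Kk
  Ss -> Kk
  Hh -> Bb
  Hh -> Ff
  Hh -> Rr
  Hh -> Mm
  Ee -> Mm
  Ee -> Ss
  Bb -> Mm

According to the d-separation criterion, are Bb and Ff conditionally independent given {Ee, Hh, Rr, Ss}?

Yes

Enumerating the 5 paths from Bb to Ff and testing each for blocking by {Ee, Hh, Rr, Ss}:
Path 1: Bb → Kk ← Ss ← Ee → Mm ← Hh → Ff
  Kk is a collider here and neither Kk nor any of its descendants is conditioned on, so the collider stays closed — the path is blocked at Kk.
Path 2: Bb ← Ss ← Ee → Mm ← Hh → Ff
  Ss is a chain here and Ss is conditioned on, so the path is blocked at Ss.
Path 3: Bb ← Hh → Ff
  Hh is a fork here and Hh is conditioned on, so the path is blocked at Hh.
Path 4: Bb → Mm ← Hh → Ff
  Mm is a collider here and neither Mm nor any of its descendants is conditioned on, so the collider stays closed — the path is blocked at Mm.
Path 5: Bb → Rr ← Hh → Ff
  Hh is a fork here and Hh is conditioned on, so the path is blocked at Hh.
All paths are blocked; Bb ⊥ Ff | {Ee, Hh, Rr, Ss} holds.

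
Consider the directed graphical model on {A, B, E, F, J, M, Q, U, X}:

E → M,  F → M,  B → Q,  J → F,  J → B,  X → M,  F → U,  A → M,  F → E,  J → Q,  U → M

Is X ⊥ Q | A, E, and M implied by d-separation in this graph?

6 paths connect X and Q; each must be blocked for d-separation to hold:
Path 1: X → M ← F ← J → Q
  M is a collider and M is conditioned on, which opens it; F is a chain and F is not conditioned on; J is a fork and J is not conditioned on — no node blocks this path, so it is active.
Path 2: X → M ← F ← J → B → Q
  M is a collider and M is conditioned on, which opens it; F is a chain and F is not conditioned on; J is a fork and J is not conditioned on; B is a chain and B is not conditioned on — no node blocks this path, so it is active.
Path 3: X → M ← U ← F ← J → Q
  M is a collider and M is conditioned on, which opens it; U is a chain and U is not conditioned on; F is a chain and F is not conditioned on; J is a fork and J is not conditioned on — no node blocks this path, so it is active.
Path 4: X → M ← U ← F ← J → B → Q
  M is a collider and M is conditioned on, which opens it; U is a chain and U is not conditioned on; F is a chain and F is not conditioned on; J is a fork and J is not conditioned on; B is a chain and B is not conditioned on — no node blocks this path, so it is active.
Path 5: X → M ← E ← F ← J → Q
  E is a chain here and E is conditioned on, so the path is blocked at E.
Path 6: X → M ← E ← F ← J → B → Q
  E is a chain here and E is conditioned on, so the path is blocked at E.
At least one path is unblocked, so d-separation fails.

No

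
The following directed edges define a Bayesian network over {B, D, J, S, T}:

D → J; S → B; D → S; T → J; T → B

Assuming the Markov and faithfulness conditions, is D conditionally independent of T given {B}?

We examine all 2 paths between D and T:
Path 1: D → J ← T
  J is a collider here and neither J nor any of its descendants is conditioned on, so the collider stays closed — the path is blocked at J.
Path 2: D → S → B ← T
  S is a chain and S is not conditioned on; B is a collider and B is conditioned on, which opens it — no node blocks this path, so it is active.
Because an active path exists, D and T are not d-separated.

No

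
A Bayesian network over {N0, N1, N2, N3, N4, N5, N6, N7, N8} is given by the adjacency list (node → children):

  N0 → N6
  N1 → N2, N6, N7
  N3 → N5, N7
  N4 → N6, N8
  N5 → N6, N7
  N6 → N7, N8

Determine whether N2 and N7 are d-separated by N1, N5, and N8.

Yes

We examine all 4 paths between N2 and N7:
  1. N2 ← N1 → N6 → N7 — N1:fork[blocks]; N6:chain[open] ⇒ blocked
  2. N2 ← N1 → N6 ← N5 ← N3 → N7 — N1:fork[blocks]; N6:collider[open]; N5:chain[blocks]; N3:fork[open] ⇒ blocked
  3. N2 ← N1 → N6 ← N5 → N7 — N1:fork[blocks]; N6:collider[open]; N5:fork[blocks] ⇒ blocked
  4. N2 ← N1 → N7 — N1:fork[blocks] ⇒ blocked
Every path is blocked, so N2 and N7 are d-separated given {N1, N5, N8}.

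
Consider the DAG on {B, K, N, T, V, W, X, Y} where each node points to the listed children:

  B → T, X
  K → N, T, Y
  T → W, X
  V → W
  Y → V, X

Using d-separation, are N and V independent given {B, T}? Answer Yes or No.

There are 6 undirected paths between N and V; checking each against the conditioning set {B, T}:
Path 1: N ← K → T → W ← V
  T is a chain here and T is conditioned on, so the path is blocked at T.
Path 2: N ← K → T ← B → X ← Y → V
  B is a fork here and B is conditioned on, so the path is blocked at B.
Path 3: N ← K → T → X ← Y → V
  T is a chain here and T is conditioned on, so the path is blocked at T.
Path 4: N ← K → Y → V
  K is a fork and K is not conditioned on; Y is a chain and Y is not conditioned on — no node blocks this path, so it is active.
Path 5: N ← K → Y → X ← B → T → W ← V
  X is a collider here and neither X nor any of its descendants is conditioned on, so the collider stays closed — the path is blocked at X.
Path 6: N ← K → Y → X ← T → W ← V
  X is a collider here and neither X nor any of its descendants is conditioned on, so the collider stays closed — the path is blocked at X.
At least one path is unblocked, so d-separation fails.

No — N and V are not d-separated given {B, T}.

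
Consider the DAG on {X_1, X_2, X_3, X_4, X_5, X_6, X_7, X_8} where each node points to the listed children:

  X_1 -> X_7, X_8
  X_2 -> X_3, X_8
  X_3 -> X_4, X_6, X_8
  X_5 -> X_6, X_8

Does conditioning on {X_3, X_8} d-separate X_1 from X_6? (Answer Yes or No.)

No

We examine all 3 paths between X_1 and X_6:
Path 1: X_1 → X_8 ← X_3 → X_6
  X_3 is a fork here and X_3 is conditioned on, so the path is blocked at X_3.
Path 2: X_1 → X_8 ← X_5 → X_6
  X_8 is a collider and X_8 is conditioned on, which opens it; X_5 is a fork and X_5 is not conditioned on — no node blocks this path, so it is active.
Path 3: X_1 → X_8 ← X_2 → X_3 → X_6
  X_3 is a chain here and X_3 is conditioned on, so the path is blocked at X_3.
At least one path is unblocked, so d-separation fails.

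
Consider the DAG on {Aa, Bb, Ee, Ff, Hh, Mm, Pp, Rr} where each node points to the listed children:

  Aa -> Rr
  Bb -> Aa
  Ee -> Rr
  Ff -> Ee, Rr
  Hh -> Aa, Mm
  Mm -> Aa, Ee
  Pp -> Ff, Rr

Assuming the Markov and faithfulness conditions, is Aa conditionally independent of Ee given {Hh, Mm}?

5 paths connect Aa and Ee; each must be blocked for d-separation to hold:
Path 1: Aa ← Hh → Mm → Ee
  Hh is a fork here and Hh is conditioned on, so the path is blocked at Hh.
Path 2: Aa ← Mm → Ee
  Mm is a fork here and Mm is conditioned on, so the path is blocked at Mm.
Path 3: Aa → Rr ← Ee
  Rr is a collider here and neither Rr nor any of its descendants is conditioned on, so the collider stays closed — the path is blocked at Rr.
Path 4: Aa → Rr ← Pp → Ff → Ee
  Rr is a collider here and neither Rr nor any of its descendants is conditioned on, so the collider stays closed — the path is blocked at Rr.
Path 5: Aa → Rr ← Ff → Ee
  Rr is a collider here and neither Rr nor any of its descendants is conditioned on, so the collider stays closed — the path is blocked at Rr.
Every path is blocked, so Aa and Ee are d-separated given {Hh, Mm}.

Yes — Aa and Ee are d-separated given {Hh, Mm}.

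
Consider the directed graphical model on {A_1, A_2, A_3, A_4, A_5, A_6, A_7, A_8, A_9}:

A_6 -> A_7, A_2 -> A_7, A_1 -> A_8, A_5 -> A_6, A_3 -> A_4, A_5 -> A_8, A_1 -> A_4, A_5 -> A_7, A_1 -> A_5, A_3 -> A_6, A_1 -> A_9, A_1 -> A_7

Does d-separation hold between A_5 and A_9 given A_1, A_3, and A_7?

Yes

We examine all 6 paths between A_5 and A_9:
  1. A_5 → A_6 ← A_3 → A_4 ← A_1 → A_9 — A_6:collider[open]; A_3:fork[blocks]; A_4:collider[blocks]; A_1:fork[blocks] ⇒ blocked
  2. A_5 → A_6 → A_7 ← A_1 → A_9 — A_6:chain[open]; A_7:collider[open]; A_1:fork[blocks] ⇒ blocked
  3. A_5 ← A_1 → A_9 — A_1:fork[blocks] ⇒ blocked
  4. A_5 → A_8 ← A_1 → A_9 — A_8:collider[blocks]; A_1:fork[blocks] ⇒ blocked
  5. A_5 → A_7 ← A_6 ← A_3 → A_4 ← A_1 → A_9 — A_7:collider[open]; A_6:chain[open]; A_3:fork[blocks]; A_4:collider[blocks]; A_1:fork[blocks] ⇒ blocked
  6. A_5 → A_7 ← A_1 → A_9 — A_7:collider[open]; A_1:fork[blocks] ⇒ blocked
All paths are blocked; A_5 ⊥ A_9 | {A_1, A_3, A_7} holds.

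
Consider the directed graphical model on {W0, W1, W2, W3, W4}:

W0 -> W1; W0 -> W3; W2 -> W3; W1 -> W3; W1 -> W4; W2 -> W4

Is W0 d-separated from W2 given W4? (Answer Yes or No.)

4 paths connect W0 and W2; each must be blocked for d-separation to hold:
Path 1: W0 → W3 ← W2
  W3 is a collider here and neither W3 nor any of its descendants is conditioned on, so the collider stays closed — the path is blocked at W3.
Path 2: W0 → W3 ← W1 → W4 ← W2
  W3 is a collider here and neither W3 nor any of its descendants is conditioned on, so the collider stays closed — the path is blocked at W3.
Path 3: W0 → W1 → W4 ← W2
  W1 is a chain and W1 is not conditioned on; W4 is a collider and W4 is conditioned on, which opens it — no node blocks this path, so it is active.
Path 4: W0 → W1 → W3 ← W2
  W3 is a collider here and neither W3 nor any of its descendants is conditioned on, so the collider stays closed — the path is blocked at W3.
Since the path W0 → W1 → W4 ← W2 is active, W0 and W2 are not d-separated given {W4}.

No — W0 and W2 are not d-separated given {W4}.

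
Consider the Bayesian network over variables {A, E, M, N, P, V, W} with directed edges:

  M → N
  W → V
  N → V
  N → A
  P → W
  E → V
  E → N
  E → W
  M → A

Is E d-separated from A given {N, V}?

No — E and A are not d-separated given {N, V}.

Enumerating the 6 paths from E to A and testing each for blocking by {N, V}:
Path 1: E → N ← M → A
  N is a collider and N is conditioned on, which opens it; M is a fork and M is not conditioned on — no node blocks this path, so it is active.
Path 2: E → N → A
  N is a chain here and N is conditioned on, so the path is blocked at N.
Path 3: E → V ← N ← M → A
  N is a chain here and N is conditioned on, so the path is blocked at N.
Path 4: E → V ← N → A
  N is a fork here and N is conditioned on, so the path is blocked at N.
Path 5: E → W → V ← N ← M → A
  N is a chain here and N is conditioned on, so the path is blocked at N.
Path 6: E → W → V ← N → A
  N is a fork here and N is conditioned on, so the path is blocked at N.
Since the path E → N ← M → A is active, E and A are not d-separated given {N, V}.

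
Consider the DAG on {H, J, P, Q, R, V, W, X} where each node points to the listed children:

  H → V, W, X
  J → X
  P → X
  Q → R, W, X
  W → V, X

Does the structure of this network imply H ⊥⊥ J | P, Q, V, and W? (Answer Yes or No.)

Yes — H and J are d-separated given {P, Q, V, W}.

Enumerating the 5 paths from H to J and testing each for blocking by {P, Q, V, W}:
Path 1: H → X ← J
  X is a collider here and neither X nor any of its descendants is conditioned on, so the collider stays closed — the path is blocked at X.
Path 2: H → V ← W ← Q → X ← J
  W is a chain here and W is conditioned on, so the path is blocked at W.
Path 3: H → V ← W → X ← J
  W is a fork here and W is conditioned on, so the path is blocked at W.
Path 4: H → W ← Q → X ← J
  Q is a fork here and Q is conditioned on, so the path is blocked at Q.
Path 5: H → W → X ← J
  W is a chain here and W is conditioned on, so the path is blocked at W.
Every path is blocked, so H and J are d-separated given {P, Q, V, W}.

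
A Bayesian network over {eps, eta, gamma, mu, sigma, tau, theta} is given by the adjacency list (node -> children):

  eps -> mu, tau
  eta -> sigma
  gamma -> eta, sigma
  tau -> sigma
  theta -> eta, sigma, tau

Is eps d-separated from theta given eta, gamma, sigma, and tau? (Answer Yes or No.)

There are 4 undirected paths between eps and theta; checking each against the conditioning set {eta, gamma, sigma, tau}:
  1. eps → tau ← theta — tau:collider[open] ⇒ active
  2. eps → tau → sigma ← theta — tau:chain[blocks]; sigma:collider[open] ⇒ blocked
  3. eps → tau → sigma ← gamma → eta ← theta — tau:chain[blocks]; sigma:collider[open]; gamma:fork[blocks]; eta:collider[open] ⇒ blocked
  4. eps → tau → sigma ← eta ← theta — tau:chain[blocks]; sigma:collider[open]; eta:chain[blocks] ⇒ blocked
Because an active path exists, eps and theta are not d-separated.

No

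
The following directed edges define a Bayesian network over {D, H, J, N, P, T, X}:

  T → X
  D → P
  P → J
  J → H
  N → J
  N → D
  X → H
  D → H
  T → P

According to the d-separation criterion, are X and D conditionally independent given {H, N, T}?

Enumerating the 6 paths from X to D and testing each for blocking by {H, N, T}:
Path 1: X → H ← J ← N → D
  N is a fork here and N is conditioned on, so the path is blocked at N.
Path 2: X → H ← J ← P ← D
  H is a collider and H is conditioned on, which opens it; J is a chain and J is not conditioned on; P is a chain and P is not conditioned on — no node blocks this path, so it is active.
Path 3: X → H ← D
  H is a collider and H is conditioned on, which opens it — no node blocks this path, so it is active.
Path 4: X ← T → P → J → H ← D
  T is a fork here and T is conditioned on, so the path is blocked at T.
Path 5: X ← T → P → J ← N → D
  T is a fork here and T is conditioned on, so the path is blocked at T.
Path 6: X ← T → P ← D
  T is a fork here and T is conditioned on, so the path is blocked at T.
At least one path is unblocked, so d-separation fails.

No — X and D are not d-separated given {H, N, T}.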